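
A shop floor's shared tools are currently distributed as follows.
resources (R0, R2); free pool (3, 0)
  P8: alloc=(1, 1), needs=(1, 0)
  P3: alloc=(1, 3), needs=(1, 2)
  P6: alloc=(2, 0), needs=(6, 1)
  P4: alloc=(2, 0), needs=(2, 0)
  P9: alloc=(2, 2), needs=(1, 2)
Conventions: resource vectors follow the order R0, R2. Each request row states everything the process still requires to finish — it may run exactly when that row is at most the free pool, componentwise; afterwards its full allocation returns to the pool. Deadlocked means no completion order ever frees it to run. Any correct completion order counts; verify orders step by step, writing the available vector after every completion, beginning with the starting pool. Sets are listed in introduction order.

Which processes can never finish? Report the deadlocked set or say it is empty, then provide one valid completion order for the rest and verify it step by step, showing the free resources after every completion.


Deadlocked set: P3 and P9.
Key observation: after P4, P8, P6 complete, (8, 1) is the best the pool ever gets, yet each leftover process wants more R2.
One completion order for the rest: P4, P8, P6. Step-by-step check:
  pool = (3, 0)
  run P4 (needs (2, 0), free (3, 0)); after release of (2, 0) the pool is (5, 0)
  run P8 (needs (1, 0), free (5, 0)); after release of (1, 1) the pool is (6, 1)
  run P6 (needs (6, 1), free (6, 1)); after release of (2, 0) the pool is (8, 1)
None of the blocked processes ever fits:
  P3 cannot run: need (1, 2) vs free (8, 1) (insufficient R2)
  P9 cannot run: need (1, 2) vs free (8, 1) (insufficient R2)


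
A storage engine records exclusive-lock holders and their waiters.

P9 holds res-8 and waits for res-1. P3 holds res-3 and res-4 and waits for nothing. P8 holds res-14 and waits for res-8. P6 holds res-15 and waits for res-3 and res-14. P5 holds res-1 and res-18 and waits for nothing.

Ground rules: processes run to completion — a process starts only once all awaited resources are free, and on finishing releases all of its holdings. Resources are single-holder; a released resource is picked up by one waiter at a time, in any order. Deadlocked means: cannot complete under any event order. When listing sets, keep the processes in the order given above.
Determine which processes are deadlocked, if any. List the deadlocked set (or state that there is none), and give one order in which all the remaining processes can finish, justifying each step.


The deadlocked set is empty.
Key observation: the wait relation is loop-free; peeling off processes with no waits unwinds the whole state.
The rest can finish in the order P3, P5, P9, P8, P6.
Check, step by step:
  run P3 (it waits on nothing); releases res-3 and res-4
  run P5 (it waits on nothing); releases res-1 and res-18
  P9 waits on res-1 — all released -> runs and releases res-8
  P8 waits on res-8 — all released -> runs and releases res-14
  P6 waits on res-3 and res-14 — all released -> runs and releases res-15


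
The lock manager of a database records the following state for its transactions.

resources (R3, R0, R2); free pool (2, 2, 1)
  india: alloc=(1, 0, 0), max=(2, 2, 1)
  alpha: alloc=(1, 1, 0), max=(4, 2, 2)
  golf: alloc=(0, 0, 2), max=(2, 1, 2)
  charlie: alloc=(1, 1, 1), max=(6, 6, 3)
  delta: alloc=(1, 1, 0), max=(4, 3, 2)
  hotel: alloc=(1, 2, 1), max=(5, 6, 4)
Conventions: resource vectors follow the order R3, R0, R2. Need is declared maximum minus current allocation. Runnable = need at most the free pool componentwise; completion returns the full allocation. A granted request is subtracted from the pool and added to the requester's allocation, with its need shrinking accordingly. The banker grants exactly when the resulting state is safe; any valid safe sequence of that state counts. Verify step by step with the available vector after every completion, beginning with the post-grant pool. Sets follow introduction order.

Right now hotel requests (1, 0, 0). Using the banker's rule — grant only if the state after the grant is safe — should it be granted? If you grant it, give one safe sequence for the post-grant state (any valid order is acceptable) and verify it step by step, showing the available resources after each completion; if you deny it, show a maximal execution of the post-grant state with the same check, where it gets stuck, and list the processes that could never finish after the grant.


DENY: after the grant no complete ordering would exist.
Key observation: even finishing india, golf leaves just (2, 2, 3) free — too little R3 for any of the remaining processes.
After a pretend grant, a maximal execution: india, golf — then nothing else fits. Verifying each step:
  pool = (1, 2, 1)
  india needs (1, 2, 1) <= (1, 2, 1) -> finishes; pool += (1, 0, 0) = (2, 2, 1)
  golf needs (2, 1, 0) <= (2, 2, 1) -> finishes; pool += (0, 0, 2) = (2, 2, 3)
  blocked: alpha wants (3, 1, 2), pool (2, 2, 3) — not enough R3
  blocked: charlie wants (5, 5, 2), pool (2, 2, 3) — not enough R3 and R0
  blocked: delta wants (3, 2, 2), pool (2, 2, 3) — not enough R3
  blocked: hotel wants (3, 4, 3), pool (2, 2, 3) — not enough R3 and R0
Processes that could never finish after the grant: alpha, charlie, delta and hotel.


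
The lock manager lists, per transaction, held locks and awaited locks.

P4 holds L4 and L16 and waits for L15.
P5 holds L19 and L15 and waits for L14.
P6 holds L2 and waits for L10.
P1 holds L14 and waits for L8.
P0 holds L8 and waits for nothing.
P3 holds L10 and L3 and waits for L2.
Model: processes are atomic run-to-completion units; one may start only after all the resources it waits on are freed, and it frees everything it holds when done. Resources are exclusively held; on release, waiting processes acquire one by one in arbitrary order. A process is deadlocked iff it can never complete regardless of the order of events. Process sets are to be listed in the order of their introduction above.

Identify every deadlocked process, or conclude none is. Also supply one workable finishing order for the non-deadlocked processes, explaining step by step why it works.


The deadlocked set is P6 and P3.
Key observation: the wait chain closes on itself along P6 -> P3 -> P6; no other process is dragged down with it.
The rest can finish in the order P0, P1, P5, P4.
Step-by-step check:
  P0 waits on nothing -> runs at once and releases L8
  P1: everything it awaited (L8) is free; runs, freeing L14
  P5: everything it awaited (L14) is free; runs, freeing L19 and L15
  P4: everything it awaited (L15) is free; runs, freeing L4 and L16


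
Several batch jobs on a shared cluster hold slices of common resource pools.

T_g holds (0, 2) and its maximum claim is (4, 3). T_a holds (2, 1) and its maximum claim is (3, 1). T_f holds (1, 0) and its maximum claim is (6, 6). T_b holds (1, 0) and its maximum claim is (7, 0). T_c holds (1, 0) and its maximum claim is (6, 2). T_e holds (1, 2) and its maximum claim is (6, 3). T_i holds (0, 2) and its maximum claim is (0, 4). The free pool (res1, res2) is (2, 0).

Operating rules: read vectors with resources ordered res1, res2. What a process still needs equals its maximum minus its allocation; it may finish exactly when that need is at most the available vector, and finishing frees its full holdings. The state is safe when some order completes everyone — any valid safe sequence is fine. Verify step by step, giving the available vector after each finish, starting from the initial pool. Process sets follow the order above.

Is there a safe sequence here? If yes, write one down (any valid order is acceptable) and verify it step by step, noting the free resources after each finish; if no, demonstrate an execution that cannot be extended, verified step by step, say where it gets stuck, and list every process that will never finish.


The state is UNSAFE.
Key observation: once T_a, T_g, T_i finish, the pool peaks at (4, 5) — and every remaining process still needs more res1 than that.
Going as far as possible: T_a, T_g, T_i; after that, nothing fits. Verifying each step:
  pool = (2, 0)
  run T_a (needs (1, 0), free (2, 0)); after release of (2, 1) the pool is (4, 1)
  run T_g (needs (4, 1), free (4, 1)); after release of (0, 2) the pool is (4, 3)
  run T_i (needs (0, 2), free (4, 3)); after release of (0, 2) the pool is (4, 5)
  T_f cannot run: need (5, 6) vs free (4, 5) (insufficient res1 and res2)
  T_b cannot run: need (6, 0) vs free (4, 5) (insufficient res1)
  T_c cannot run: need (5, 2) vs free (4, 5) (insufficient res1)
  T_e cannot run: need (5, 1) vs free (4, 5) (insufficient res1)
Processes that can never finish: T_f, T_b, T_c and T_e.


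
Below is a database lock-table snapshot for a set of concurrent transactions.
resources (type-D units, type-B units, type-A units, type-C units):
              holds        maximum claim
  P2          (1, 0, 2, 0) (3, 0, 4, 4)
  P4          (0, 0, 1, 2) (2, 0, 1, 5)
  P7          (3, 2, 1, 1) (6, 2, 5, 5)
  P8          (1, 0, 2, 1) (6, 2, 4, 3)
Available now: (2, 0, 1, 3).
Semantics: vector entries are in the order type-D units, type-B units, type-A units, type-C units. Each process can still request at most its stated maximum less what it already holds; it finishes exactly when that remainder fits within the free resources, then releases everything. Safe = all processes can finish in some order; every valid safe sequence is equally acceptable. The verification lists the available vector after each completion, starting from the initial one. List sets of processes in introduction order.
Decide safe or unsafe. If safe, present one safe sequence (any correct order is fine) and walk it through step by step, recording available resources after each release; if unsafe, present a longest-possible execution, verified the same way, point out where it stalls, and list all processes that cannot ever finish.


SAFE — a valid safe sequence is P4, P2, P7, P8.
Key observation: the first exact fit in this order is P4 — it needs (2, 0, 0, 3) with (2, 0, 1, 3) free, meeting a requested resource to the last unit.
Step-by-step check:
  pool = (2, 0, 1, 3)
  run P4 (needs (2, 0, 0, 3), free (2, 0, 1, 3)); after release of (0, 0, 1, 2) the pool is (2, 0, 2, 5)
  run P2 (needs (2, 0, 2, 4), free (2, 0, 2, 5)); after release of (1, 0, 2, 0) the pool is (3, 0, 4, 5)
  run P7 (needs (3, 0, 4, 4), free (3, 0, 4, 5)); after release of (3, 2, 1, 1) the pool is (6, 2, 5, 6)
  run P8 (needs (5, 2, 2, 2), free (6, 2, 5, 6)); after release of (1, 0, 2, 1) the pool is (7, 2, 7, 7)


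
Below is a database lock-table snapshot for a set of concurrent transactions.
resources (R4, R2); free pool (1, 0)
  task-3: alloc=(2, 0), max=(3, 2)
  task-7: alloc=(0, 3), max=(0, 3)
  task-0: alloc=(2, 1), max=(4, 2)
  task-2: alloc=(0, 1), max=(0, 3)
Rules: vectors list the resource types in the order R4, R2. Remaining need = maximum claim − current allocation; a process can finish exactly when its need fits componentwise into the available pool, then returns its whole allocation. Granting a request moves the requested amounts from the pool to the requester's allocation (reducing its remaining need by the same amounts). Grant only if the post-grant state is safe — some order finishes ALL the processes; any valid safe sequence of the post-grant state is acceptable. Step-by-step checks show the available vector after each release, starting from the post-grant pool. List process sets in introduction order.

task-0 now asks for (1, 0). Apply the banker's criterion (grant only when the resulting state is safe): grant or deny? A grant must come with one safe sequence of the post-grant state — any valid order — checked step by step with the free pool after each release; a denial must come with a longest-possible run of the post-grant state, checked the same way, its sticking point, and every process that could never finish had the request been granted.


DENY — the pretend-granted state is unsafe.
Key observation: even finishing task-7, task-2 leaves just (0, 4) free — too little R4 for any of the remaining processes.
Pretend the grant happened; the run task-7, task-2 goes as far as possible. Check, step by step:
  pool = (0, 0)
  run task-7 (needs (0, 0), free (0, 0)); after release of (0, 3) the pool is (0, 3)
  run task-2 (needs (0, 2), free (0, 3)); after release of (0, 1) the pool is (0, 4)
  blocked: task-3 wants (1, 2), pool (0, 4) — not enough R4
  blocked: task-0 wants (1, 1), pool (0, 4) — not enough R4
Processes that could never finish after the grant: task-3 and task-0.


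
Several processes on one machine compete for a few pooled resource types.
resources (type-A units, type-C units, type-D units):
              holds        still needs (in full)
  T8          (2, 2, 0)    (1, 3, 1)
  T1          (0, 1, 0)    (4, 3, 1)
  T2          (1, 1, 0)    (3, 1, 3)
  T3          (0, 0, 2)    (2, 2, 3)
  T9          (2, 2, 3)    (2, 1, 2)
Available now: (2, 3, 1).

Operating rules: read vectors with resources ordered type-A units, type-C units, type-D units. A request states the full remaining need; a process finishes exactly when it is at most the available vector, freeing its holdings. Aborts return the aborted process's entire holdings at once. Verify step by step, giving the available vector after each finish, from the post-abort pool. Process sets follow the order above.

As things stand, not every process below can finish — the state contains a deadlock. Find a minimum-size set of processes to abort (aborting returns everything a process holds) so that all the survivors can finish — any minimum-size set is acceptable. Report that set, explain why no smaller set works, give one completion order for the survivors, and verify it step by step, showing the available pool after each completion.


The answer: abort T9.
Key observation: aborting T9 returns (2, 2, 3), and T2 — hopeless before — runs at step 2 with the returned capacity in the pool.
No smaller set exists: with zero aborts the deadlock remains.
One survivor order: T1, T2, T8, T3. Verifying each step (post-abort pool first):
  pool = (4, 5, 4)
  run T1 (needs (4, 3, 1), free (4, 5, 4)); after release of (0, 1, 0) the pool is (4, 6, 4)
  run T2 (needs (3, 1, 3), free (4, 6, 4)); after release of (1, 1, 0) the pool is (5, 7, 4)
  run T8 (needs (1, 3, 1), free (5, 7, 4)); after release of (2, 2, 0) the pool is (7, 9, 4)
  run T3 (needs (2, 2, 3), free (7, 9, 4)); after release of (0, 0, 2) the pool is (7, 9, 6)


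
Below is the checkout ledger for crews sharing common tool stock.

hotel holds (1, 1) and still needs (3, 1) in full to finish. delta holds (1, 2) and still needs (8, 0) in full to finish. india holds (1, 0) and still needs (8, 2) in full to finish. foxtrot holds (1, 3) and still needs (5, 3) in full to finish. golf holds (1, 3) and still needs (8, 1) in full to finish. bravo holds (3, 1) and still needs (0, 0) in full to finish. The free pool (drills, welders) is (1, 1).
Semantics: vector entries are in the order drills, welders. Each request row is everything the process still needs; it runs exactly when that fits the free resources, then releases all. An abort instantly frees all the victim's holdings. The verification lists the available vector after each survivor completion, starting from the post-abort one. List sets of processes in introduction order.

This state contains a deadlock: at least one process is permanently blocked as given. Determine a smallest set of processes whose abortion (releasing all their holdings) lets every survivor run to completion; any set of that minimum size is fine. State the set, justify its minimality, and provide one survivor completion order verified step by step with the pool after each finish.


The answer: abort delta and india.
Key observation: aborting delta and india returns (2, 2), and golf — hopeless before — runs at step 4 with the returned capacity in the pool.
No one abort is enough; case by case: hotel alone leaves delta blocked (short on drills); delta alone leaves india blocked (short on drills); india alone leaves delta blocked (short on drills); foxtrot alone leaves delta blocked (short on drills); golf alone leaves delta blocked (short on drills); bravo alone leaves delta blocked (short on drills).
Survivors finish in the order: bravo, hotel, foxtrot, golf. Step-by-step check (pool after the aborts first):
  pool = (3, 3)
  bravo needs (0, 0) <= (3, 3) -> finishes; pool += (3, 1) = (6, 4)
  hotel needs (3, 1) <= (6, 4) -> finishes; pool += (1, 1) = (7, 5)
  foxtrot needs (5, 3) <= (7, 5) -> finishes; pool += (1, 3) = (8, 8)
  golf needs (8, 1) <= (8, 8) -> finishes; pool += (1, 3) = (9, 11)


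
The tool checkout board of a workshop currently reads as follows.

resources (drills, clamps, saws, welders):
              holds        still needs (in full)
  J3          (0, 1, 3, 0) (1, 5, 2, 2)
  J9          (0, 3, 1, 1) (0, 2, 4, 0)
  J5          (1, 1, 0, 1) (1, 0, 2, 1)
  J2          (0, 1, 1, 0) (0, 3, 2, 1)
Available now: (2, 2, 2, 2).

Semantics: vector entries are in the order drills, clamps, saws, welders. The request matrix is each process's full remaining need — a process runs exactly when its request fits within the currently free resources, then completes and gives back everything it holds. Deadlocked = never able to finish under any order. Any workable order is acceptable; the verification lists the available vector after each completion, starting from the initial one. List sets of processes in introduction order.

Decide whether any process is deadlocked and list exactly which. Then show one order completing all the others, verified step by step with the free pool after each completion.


The deadlocked set is J3 and J9.
Key observation: after J5, J2 the pool peaks at (3, 4, 3, 3), and each blocked process is short somewhere: J3 on clamps; J9 on saws.
The rest can finish in the order J5, J2. Check, step by step:
  pool = (2, 2, 2, 2)
  J5: need (1, 0, 2, 1) fits (2, 2, 2, 2); releases (1, 1, 0, 1), pool now (3, 3, 2, 3)
  J2: need (0, 3, 2, 1) fits (3, 3, 2, 3); releases (0, 1, 1, 0), pool now (3, 4, 3, 3)
None of the blocked processes ever fits:
  J3 still needs (1, 5, 2, 2) but only (3, 4, 3, 3) is free — short on clamps
  J9 still needs (0, 2, 4, 0) but only (3, 4, 3, 3) is free — short on saws


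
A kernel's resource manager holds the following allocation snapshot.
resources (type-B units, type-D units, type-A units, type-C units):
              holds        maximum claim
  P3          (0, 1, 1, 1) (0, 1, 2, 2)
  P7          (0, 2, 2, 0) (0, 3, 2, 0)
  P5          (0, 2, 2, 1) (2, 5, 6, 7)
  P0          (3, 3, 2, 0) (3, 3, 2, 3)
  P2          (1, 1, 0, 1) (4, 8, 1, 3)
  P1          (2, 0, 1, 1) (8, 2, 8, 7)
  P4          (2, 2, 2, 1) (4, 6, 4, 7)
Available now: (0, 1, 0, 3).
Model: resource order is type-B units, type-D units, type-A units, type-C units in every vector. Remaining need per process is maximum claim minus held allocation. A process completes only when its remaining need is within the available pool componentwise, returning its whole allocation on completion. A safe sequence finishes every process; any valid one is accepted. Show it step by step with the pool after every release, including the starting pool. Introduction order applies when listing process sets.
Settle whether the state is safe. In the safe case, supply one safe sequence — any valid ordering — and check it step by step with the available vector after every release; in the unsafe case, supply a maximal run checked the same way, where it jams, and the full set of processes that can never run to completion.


The state is UNSAFE.
Key observation: the wall is type-C units: completing P0, P7, P3, P2 brings the pool only to (4, 8, 5, 5), and all the rest need more.
Going as far as possible: P0, P7, P3, P2; after that, nothing fits. Check, step by step:
  pool = (0, 1, 0, 3)
  P0 needs (0, 0, 0, 3) <= (0, 1, 0, 3) -> finishes; pool += (3, 3, 2, 0) = (3, 4, 2, 3)
  P7 needs (0, 1, 0, 0) <= (3, 4, 2, 3) -> finishes; pool += (0, 2, 2, 0) = (3, 6, 4, 3)
  P3 needs (0, 0, 1, 1) <= (3, 6, 4, 3) -> finishes; pool += (0, 1, 1, 1) = (3, 7, 5, 4)
  P2 needs (3, 7, 1, 2) <= (3, 7, 5, 4) -> finishes; pool += (1, 1, 0, 1) = (4, 8, 5, 5)
  blocked: P5 wants (2, 3, 4, 6), pool (4, 8, 5, 5) — not enough type-C units
  blocked: P1 wants (6, 2, 7, 6), pool (4, 8, 5, 5) — not enough type-B units, type-A units and type-C units
  blocked: P4 wants (2, 4, 2, 6), pool (4, 8, 5, 5) — not enough type-C units
Processes that can never finish: P5, P1 and P4.


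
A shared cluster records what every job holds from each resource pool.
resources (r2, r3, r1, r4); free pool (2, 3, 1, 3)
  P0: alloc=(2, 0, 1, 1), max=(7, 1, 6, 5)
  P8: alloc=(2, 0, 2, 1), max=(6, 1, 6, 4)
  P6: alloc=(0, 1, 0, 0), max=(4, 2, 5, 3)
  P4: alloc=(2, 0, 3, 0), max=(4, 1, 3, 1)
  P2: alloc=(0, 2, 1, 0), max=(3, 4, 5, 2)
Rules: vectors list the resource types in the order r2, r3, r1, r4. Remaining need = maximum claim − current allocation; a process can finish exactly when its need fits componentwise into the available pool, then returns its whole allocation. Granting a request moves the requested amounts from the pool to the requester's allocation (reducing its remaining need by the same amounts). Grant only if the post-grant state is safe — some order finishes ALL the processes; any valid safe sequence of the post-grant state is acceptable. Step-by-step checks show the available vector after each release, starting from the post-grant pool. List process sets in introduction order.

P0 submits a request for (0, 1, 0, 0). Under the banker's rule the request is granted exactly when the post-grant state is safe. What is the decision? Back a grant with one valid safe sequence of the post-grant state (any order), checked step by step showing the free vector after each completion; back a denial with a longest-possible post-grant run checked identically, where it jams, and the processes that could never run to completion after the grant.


GRANT: granting preserves safety; a valid post-grant sequence is P4, P2, P8, P0, P6.
Key observation: after the grant the pool drops to (2, 2, 1, 3), which still lets P4 finish first and unwind the rest.
Verifying the post-grant state step by step:
  pool = (2, 2, 1, 3)
  run P4 (needs (2, 1, 0, 1), free (2, 2, 1, 3)); after release of (2, 0, 3, 0) the pool is (4, 2, 4, 3)
  run P2 (needs (3, 2, 4, 2), free (4, 2, 4, 3)); after release of (0, 2, 1, 0) the pool is (4, 4, 5, 3)
  run P8 (needs (4, 1, 4, 3), free (4, 4, 5, 3)); after release of (2, 0, 2, 1) the pool is (6, 4, 7, 4)
  run P0 (needs (5, 0, 5, 4), free (6, 4, 7, 4)); after release of (2, 1, 1, 1) the pool is (8, 5, 8, 5)
  run P6 (needs (4, 1, 5, 3), free (8, 5, 8, 5)); after release of (0, 1, 0, 0) the pool is (8, 6, 8, 5)


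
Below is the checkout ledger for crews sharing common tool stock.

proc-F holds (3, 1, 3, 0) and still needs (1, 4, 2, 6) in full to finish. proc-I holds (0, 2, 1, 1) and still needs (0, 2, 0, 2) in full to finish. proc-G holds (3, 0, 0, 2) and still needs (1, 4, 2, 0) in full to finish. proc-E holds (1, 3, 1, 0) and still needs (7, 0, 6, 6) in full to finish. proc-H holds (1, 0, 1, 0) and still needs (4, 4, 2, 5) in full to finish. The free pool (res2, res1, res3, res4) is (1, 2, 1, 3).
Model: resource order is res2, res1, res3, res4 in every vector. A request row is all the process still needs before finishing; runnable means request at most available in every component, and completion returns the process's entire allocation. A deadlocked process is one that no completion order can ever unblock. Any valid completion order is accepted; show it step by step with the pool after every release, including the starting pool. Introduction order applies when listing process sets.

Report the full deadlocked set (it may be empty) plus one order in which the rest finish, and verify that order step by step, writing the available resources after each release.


No process is deadlocked.
Key observation: no deadlock: proc-I fits now, and the freed resources carry the rest through.
The rest can finish in the order proc-I, proc-G, proc-F, proc-H, proc-E. Walking it through:
  pool = (1, 2, 1, 3)
  run proc-I (needs (0, 2, 0, 2), free (1, 2, 1, 3)); after release of (0, 2, 1, 1) the pool is (1, 4, 2, 4)
  run proc-G (needs (1, 4, 2, 0), free (1, 4, 2, 4)); after release of (3, 0, 0, 2) the pool is (4, 4, 2, 6)
  run proc-F (needs (1, 4, 2, 6), free (4, 4, 2, 6)); after release of (3, 1, 3, 0) the pool is (7, 5, 5, 6)
  run proc-H (needs (4, 4, 2, 5), free (7, 5, 5, 6)); after release of (1, 0, 1, 0) the pool is (8, 5, 6, 6)
  run proc-E (needs (7, 0, 6, 6), free (8, 5, 6, 6)); after release of (1, 3, 1, 0) the pool is (9, 8, 7, 6)


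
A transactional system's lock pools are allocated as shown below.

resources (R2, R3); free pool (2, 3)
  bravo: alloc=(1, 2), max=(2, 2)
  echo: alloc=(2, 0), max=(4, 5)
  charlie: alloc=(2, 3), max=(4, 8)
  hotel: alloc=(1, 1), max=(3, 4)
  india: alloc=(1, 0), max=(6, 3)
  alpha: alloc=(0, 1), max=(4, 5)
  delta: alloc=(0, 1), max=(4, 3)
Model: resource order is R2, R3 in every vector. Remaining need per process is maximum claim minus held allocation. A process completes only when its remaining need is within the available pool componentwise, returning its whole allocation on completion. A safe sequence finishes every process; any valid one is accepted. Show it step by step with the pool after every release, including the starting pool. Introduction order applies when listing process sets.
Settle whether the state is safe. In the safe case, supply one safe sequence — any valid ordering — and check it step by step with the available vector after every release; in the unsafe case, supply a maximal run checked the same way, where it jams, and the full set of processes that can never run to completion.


SAFE, for example via the order bravo, hotel, echo, delta, charlie, india, alpha.
Key observation: every step clears its requested resources with room to spare; the minimum clearance is 1, first at bravo — (1, 0) vs (2, 3) free.
Step-by-step check:
  pool = (2, 3)
  run bravo (needs (1, 0), free (2, 3)); after release of (1, 2) the pool is (3, 5)
  run hotel (needs (2, 3), free (3, 5)); after release of (1, 1) the pool is (4, 6)
  run echo (needs (2, 5), free (4, 6)); after release of (2, 0) the pool is (6, 6)
  run delta (needs (4, 2), free (6, 6)); after release of (0, 1) the pool is (6, 7)
  run charlie (needs (2, 5), free (6, 7)); after release of (2, 3) the pool is (8, 10)
  run india (needs (5, 3), free (8, 10)); after release of (1, 0) the pool is (9, 10)
  run alpha (needs (4, 4), free (9, 10)); after release of (0, 1) the pool is (9, 11)


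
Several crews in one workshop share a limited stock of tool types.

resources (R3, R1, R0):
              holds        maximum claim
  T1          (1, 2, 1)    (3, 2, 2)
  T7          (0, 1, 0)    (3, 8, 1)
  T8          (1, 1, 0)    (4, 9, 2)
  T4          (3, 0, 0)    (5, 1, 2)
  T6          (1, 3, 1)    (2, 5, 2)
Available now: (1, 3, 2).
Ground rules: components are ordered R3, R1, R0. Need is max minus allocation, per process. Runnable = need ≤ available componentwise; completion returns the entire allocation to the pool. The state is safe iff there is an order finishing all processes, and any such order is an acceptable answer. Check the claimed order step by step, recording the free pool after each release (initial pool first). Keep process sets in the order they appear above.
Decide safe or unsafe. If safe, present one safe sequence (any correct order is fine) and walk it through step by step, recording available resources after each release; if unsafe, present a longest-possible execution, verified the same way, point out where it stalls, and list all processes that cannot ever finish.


The state is SAFE; one workable sequence: T6, T1, T8, T7, T4.
Key observation: the first exact fit in this order is T6 — it needs (1, 2, 1) with (1, 3, 2) free, meeting a requested resource to the last unit.
Walking it through:
  pool = (1, 3, 2)
  run T6 (needs (1, 2, 1), free (1, 3, 2)); after release of (1, 3, 1) the pool is (2, 6, 3)
  run T1 (needs (2, 0, 1), free (2, 6, 3)); after release of (1, 2, 1) the pool is (3, 8, 4)
  run T8 (needs (3, 8, 2), free (3, 8, 4)); after release of (1, 1, 0) the pool is (4, 9, 4)
  run T7 (needs (3, 7, 1), free (4, 9, 4)); after release of (0, 1, 0) the pool is (4, 10, 4)
  run T4 (needs (2, 1, 2), free (4, 10, 4)); after release of (3, 0, 0) the pool is (7, 10, 4)


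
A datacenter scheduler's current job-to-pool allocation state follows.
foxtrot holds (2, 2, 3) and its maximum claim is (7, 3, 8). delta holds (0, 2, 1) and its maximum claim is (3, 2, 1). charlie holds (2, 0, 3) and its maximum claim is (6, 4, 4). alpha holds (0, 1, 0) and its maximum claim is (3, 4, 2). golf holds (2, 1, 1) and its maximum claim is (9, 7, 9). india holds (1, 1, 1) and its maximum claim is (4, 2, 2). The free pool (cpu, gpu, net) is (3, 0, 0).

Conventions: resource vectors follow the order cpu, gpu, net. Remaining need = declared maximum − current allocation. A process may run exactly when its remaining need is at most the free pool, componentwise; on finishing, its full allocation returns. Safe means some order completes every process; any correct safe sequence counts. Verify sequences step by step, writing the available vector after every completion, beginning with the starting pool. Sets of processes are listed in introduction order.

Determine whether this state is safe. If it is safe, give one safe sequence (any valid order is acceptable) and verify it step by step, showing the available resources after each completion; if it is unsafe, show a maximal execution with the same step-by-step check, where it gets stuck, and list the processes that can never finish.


SAFE — a valid safe sequence is delta, india, alpha, charlie, foxtrot, golf.
Key observation: the first exact fit in this order is delta — it needs (3, 0, 0) with (3, 0, 0) free, meeting a requested resource to the last unit.
Verifying each step:
  pool = (3, 0, 0)
  delta needs (3, 0, 0) <= (3, 0, 0) -> finishes; pool += (0, 2, 1) = (3, 2, 1)
  india needs (3, 1, 1) <= (3, 2, 1) -> finishes; pool += (1, 1, 1) = (4, 3, 2)
  alpha needs (3, 3, 2) <= (4, 3, 2) -> finishes; pool += (0, 1, 0) = (4, 4, 2)
  charlie needs (4, 4, 1) <= (4, 4, 2) -> finishes; pool += (2, 0, 3) = (6, 4, 5)
  foxtrot needs (5, 1, 5) <= (6, 4, 5) -> finishes; pool += (2, 2, 3) = (8, 6, 8)
  golf needs (7, 6, 8) <= (8, 6, 8) -> finishes; pool += (2, 1, 1) = (10, 7, 9)


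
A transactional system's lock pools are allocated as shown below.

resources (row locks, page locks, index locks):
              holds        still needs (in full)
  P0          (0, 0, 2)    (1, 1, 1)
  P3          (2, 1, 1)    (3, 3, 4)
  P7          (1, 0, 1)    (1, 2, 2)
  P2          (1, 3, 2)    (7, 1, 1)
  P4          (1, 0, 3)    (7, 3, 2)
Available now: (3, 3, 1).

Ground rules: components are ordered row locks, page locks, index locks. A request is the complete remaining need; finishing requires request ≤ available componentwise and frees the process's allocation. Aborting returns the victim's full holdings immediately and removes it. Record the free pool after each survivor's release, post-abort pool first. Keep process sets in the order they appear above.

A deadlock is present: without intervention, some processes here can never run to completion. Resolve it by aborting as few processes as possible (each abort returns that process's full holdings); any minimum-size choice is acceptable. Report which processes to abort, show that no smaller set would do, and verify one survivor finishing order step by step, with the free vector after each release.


The answer: abort P2.
Key observation: the deadlocked P4 becomes finishable only because P2 released (1, 3, 2); it completes at step 4 below.
Minimality: the empty abort set fails — the state is deadlocked as it stands.
The survivors complete as P7, P3, P0, P4. Verifying each step (starting from the post-abort pool):
  pool = (4, 6, 3)
  run P7 (needs (1, 2, 2), free (4, 6, 3)); after release of (1, 0, 1) the pool is (5, 6, 4)
  run P3 (needs (3, 3, 4), free (5, 6, 4)); after release of (2, 1, 1) the pool is (7, 7, 5)
  run P0 (needs (1, 1, 1), free (7, 7, 5)); after release of (0, 0, 2) the pool is (7, 7, 7)
  run P4 (needs (7, 3, 2), free (7, 7, 7)); after release of (1, 0, 3) the pool is (8, 7, 10)


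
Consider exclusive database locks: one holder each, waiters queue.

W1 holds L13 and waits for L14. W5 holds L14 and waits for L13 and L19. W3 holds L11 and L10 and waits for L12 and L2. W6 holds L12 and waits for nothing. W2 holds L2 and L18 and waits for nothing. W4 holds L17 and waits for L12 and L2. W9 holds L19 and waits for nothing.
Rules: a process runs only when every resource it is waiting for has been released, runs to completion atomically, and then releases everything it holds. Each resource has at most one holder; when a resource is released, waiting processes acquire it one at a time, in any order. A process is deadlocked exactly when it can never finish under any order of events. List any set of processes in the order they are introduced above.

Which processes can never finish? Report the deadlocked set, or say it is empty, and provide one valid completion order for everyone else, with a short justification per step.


Deadlocked: W1 and W5.
Key observation: nobody on the ring W1 -> W5 -> W1 can start until another member finishes, which never happens; no other process is dragged down with it.
A valid finishing order for the others: W9, W2, W6, W3, W4.
Walking it through:
  W9 waits on nothing -> runs at once and releases L19
  W2 waits on nothing -> runs at once and releases L2 and L18
  W6 waits on nothing -> runs at once and releases L12
  W3: everything it awaited (L12 and L2) is free; runs, freeing L11 and L10
  W4: everything it awaited (L12 and L2) is free; runs, freeing L17


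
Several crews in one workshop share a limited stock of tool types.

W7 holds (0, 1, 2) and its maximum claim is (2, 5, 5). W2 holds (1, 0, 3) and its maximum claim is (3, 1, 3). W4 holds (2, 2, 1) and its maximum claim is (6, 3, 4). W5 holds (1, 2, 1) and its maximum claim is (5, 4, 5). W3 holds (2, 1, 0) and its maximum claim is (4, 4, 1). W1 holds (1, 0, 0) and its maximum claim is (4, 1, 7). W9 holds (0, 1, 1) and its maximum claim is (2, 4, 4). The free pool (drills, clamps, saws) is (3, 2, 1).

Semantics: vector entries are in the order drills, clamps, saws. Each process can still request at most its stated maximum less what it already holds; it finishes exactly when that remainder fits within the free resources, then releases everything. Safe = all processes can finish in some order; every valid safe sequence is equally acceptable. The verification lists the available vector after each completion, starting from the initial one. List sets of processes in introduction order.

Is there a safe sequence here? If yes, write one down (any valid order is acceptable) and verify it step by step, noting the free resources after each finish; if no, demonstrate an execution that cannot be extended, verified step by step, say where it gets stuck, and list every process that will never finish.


SAFE — a valid safe sequence is W2, W5, W4, W3, W7, W1, W9.
Key observation: W5 is the earliest step where a requested resource binds exactly: need (4, 2, 4), pool (4, 2, 4) at its turn.
Walking it through:
  pool = (3, 2, 1)
  W2 needs (2, 1, 0) <= (3, 2, 1) -> finishes; pool += (1, 0, 3) = (4, 2, 4)
  W5 needs (4, 2, 4) <= (4, 2, 4) -> finishes; pool += (1, 2, 1) = (5, 4, 5)
  W4 needs (4, 1, 3) <= (5, 4, 5) -> finishes; pool += (2, 2, 1) = (7, 6, 6)
  W3 needs (2, 3, 1) <= (7, 6, 6) -> finishes; pool += (2, 1, 0) = (9, 7, 6)
  W7 needs (2, 4, 3) <= (9, 7, 6) -> finishes; pool += (0, 1, 2) = (9, 8, 8)
  W1 needs (3, 1, 7) <= (9, 8, 8) -> finishes; pool += (1, 0, 0) = (10, 8, 8)
  W9 needs (2, 3, 3) <= (10, 8, 8) -> finishes; pool += (0, 1, 1) = (10, 9, 9)


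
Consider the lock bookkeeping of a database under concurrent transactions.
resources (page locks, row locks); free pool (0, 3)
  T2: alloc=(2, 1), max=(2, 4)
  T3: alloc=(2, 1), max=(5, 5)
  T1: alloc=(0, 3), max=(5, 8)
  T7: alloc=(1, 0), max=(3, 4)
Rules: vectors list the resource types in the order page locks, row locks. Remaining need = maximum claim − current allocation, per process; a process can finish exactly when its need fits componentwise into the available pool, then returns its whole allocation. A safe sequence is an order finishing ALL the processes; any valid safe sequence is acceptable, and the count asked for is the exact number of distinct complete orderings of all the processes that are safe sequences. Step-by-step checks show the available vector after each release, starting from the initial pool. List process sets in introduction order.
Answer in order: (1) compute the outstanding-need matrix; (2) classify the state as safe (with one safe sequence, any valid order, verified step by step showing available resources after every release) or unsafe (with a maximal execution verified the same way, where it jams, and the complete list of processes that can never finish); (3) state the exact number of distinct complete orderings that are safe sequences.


(1) Need matrix, components ordered page locks, row locks:
  T2: (0, 3)
  T3: (3, 4)
  T1: (5, 5)
  T7: (2, 4)
(2) The state is SAFE; one workable sequence: T2, T7, T3, T1.
Key observation: the order's first zero-slack moment is T2 ((0, 3) needed, (0, 3) free — a requested resource with nothing to spare).
Verifying each step:
  pool = (0, 3)
  run T2 (needs (0, 3), free (0, 3)); after release of (2, 1) the pool is (2, 4)
  run T7 (needs (2, 4), free (2, 4)); after release of (1, 0) the pool is (3, 4)
  run T3 (needs (3, 4), free (3, 4)); after release of (2, 1) the pool is (5, 5)
  run T1 (needs (5, 5), free (5, 5)); after release of (0, 3) the pool is (5, 8)
(3) Precisely 1 of the possible complete orderings is a safe sequence.


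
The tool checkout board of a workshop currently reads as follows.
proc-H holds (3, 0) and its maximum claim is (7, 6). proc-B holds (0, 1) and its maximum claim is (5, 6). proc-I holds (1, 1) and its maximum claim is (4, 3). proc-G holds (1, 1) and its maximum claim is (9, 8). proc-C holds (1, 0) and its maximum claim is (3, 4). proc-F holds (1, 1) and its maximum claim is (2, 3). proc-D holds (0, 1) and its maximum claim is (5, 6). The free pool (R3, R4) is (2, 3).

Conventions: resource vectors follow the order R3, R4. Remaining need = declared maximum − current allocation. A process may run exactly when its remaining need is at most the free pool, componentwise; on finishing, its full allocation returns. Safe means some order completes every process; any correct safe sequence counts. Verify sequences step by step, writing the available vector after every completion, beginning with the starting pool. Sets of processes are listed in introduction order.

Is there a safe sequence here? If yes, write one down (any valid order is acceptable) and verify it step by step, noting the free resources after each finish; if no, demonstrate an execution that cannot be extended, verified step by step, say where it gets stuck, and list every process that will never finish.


SAFE. One safe sequence: proc-F, proc-C, proc-I, proc-D, proc-B, proc-H, proc-G.
Key observation: reading the order forward, proc-C is the first process whose need (2, 4) meets the free pool (3, 4) exactly on a resource it requests.
Walking it through:
  pool = (2, 3)
  proc-F needs (1, 2) <= (2, 3) -> finishes; pool += (1, 1) = (3, 4)
  proc-C needs (2, 4) <= (3, 4) -> finishes; pool += (1, 0) = (4, 4)
  proc-I needs (3, 2) <= (4, 4) -> finishes; pool += (1, 1) = (5, 5)
  proc-D needs (5, 5) <= (5, 5) -> finishes; pool += (0, 1) = (5, 6)
  proc-B needs (5, 5) <= (5, 6) -> finishes; pool += (0, 1) = (5, 7)
  proc-H needs (4, 6) <= (5, 7) -> finishes; pool += (3, 0) = (8, 7)
  proc-G needs (8, 7) <= (8, 7) -> finishes; pool += (1, 1) = (9, 8)


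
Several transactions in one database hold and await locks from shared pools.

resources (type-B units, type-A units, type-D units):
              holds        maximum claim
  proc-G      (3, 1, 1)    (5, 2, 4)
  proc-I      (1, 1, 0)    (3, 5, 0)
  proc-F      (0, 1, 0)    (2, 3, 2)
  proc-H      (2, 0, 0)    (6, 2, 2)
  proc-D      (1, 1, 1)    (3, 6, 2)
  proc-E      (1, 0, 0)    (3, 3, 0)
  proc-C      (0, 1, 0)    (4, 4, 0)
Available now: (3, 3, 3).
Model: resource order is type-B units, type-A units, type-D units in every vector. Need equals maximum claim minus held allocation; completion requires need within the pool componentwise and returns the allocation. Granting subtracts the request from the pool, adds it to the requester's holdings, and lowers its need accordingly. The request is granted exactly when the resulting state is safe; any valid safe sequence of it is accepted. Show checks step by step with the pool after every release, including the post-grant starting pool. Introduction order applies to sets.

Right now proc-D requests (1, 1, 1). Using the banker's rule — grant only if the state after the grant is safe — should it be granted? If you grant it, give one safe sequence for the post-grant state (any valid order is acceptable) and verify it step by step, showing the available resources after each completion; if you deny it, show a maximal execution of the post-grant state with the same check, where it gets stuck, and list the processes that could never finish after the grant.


DENY. Granting would leave the state unsafe.
Key observation: after proc-F, proc-E the pool peaks at (3, 3, 2), and each blocked process is short somewhere: proc-G on type-D units; proc-I on type-A units; proc-H on type-B units; proc-D on type-A units; proc-C on type-B units.
On the post-grant state, proc-F, proc-E is a maximal run — nothing extends it. Step-by-step check:
  pool = (2, 2, 2)
  proc-F: need (2, 2, 2) fits (2, 2, 2); releases (0, 1, 0), pool now (2, 3, 2)
  proc-E: need (2, 3, 0) fits (2, 3, 2); releases (1, 0, 0), pool now (3, 3, 2)
  proc-G cannot run: need (2, 1, 3) vs free (3, 3, 2) (insufficient type-D units)
  proc-I cannot run: need (2, 4, 0) vs free (3, 3, 2) (insufficient type-A units)
  proc-H cannot run: need (4, 2, 2) vs free (3, 3, 2) (insufficient type-B units)
  proc-D cannot run: need (1, 4, 0) vs free (3, 3, 2) (insufficient type-A units)
  proc-C cannot run: need (4, 3, 0) vs free (3, 3, 2) (insufficient type-B units)
Processes that could never finish after the grant: proc-G, proc-I, proc-H, proc-D and proc-C.
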